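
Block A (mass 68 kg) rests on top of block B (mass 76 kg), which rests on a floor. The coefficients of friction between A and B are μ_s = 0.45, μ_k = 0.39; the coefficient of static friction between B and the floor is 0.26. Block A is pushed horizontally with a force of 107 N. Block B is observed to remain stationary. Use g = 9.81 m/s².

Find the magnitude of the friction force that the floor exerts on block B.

Between the blocks, N₁ = m_A g = 667.1 N.
Maximum static friction on A from B: μ_s N₁ = 0.45×667.1 = 300.2 N.
P = 107 N is within that limit, so A and B move together (both at rest); the A–B friction is simply f₁ = P = 107 N.
By Newton's third law B feels 107 N forward from A. With B stationary, the floor's static friction on B balances it: f₂ = 107 N (well within μ_s(m_A+m_B)g = 367.3 N).

f ≈ 107 N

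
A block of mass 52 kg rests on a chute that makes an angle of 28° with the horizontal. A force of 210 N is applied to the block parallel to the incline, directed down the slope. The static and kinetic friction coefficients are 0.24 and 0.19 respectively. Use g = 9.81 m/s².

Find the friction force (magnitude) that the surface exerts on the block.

Perpendicular to the surface, N = m g cos θ = 52·9.81·cos 28° = 450.4 N.
Parallel to the incline, ΣF = 0 gives f = m g sin θ + P = 239.5 + 210 = 449.5 N (up-slope positive).
Maximum static friction available: μ_s N = 0.24 × 450.4 = 108.1 N.
Since |449.5| > 108.1 N, static friction cannot hold it; the block slides down the incline and kinetic friction applies: f = μ_k N = 0.19 × 450.4 = 85.6 N.

f ≈ 85.6 N (up the incline)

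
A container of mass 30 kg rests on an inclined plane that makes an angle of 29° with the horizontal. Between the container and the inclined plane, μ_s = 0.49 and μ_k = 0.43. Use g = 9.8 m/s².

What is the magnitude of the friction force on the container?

f ≈ 111 N (up the incline)

The normal reaction is N = m g cos θ = 257.1 N.
Along the slope the weight component is m g sin θ = 142.5 N; friction must supply exactly this, acting up-slope.
The static-friction ceiling is μ_s N = 0.49 × 257.1 = 126 N.
|142.5| exceeds 126 N, so the container slips down-slope; friction is kinetic, f = μ_k N = 0.43×257.1 = 111 N.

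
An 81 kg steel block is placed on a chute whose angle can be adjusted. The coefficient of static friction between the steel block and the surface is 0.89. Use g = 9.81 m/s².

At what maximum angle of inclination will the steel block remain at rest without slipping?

θ_max ≈ 41.7°

At the slip threshold, m g sin θ = μ_s · m g cos θ, so tan θ = μ_s.
θ_max = arctan(0.89) = 41.7°.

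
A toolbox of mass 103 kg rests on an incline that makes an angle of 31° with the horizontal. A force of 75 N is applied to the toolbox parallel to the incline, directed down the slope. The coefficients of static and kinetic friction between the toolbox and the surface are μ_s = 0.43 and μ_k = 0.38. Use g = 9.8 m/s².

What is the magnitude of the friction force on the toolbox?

Normal force: N = m g cos θ = 103 × 9.8 × cos 31° = 865.2 N.
The friction needed for equilibrium is m g sin θ + P = 519.9 + 75 = 594.9 N, measured positive up-slope.
Static friction can supply at most μ_s N = 372 N.
|594.9| exceeds 372 N, so the toolbox slips down-slope; friction is kinetic, f = μ_k N = 0.38×865.2 = 329 N.

f ≈ 329 N (up the incline)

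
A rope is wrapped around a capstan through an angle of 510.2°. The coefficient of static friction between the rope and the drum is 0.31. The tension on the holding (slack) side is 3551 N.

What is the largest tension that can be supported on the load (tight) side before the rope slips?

T_max ≈ 56100 N

At impending slip the capstan equation gives T₂/T₁ = e^{μβ} with β in radians.
β = 510.2° × π/180 = 8.905 rad.
e^{μβ} = e^{0.31×8.905} = 15.81.
T₂ = T₁ · e^{μβ} = 3551 × 15.81 = 56100 N.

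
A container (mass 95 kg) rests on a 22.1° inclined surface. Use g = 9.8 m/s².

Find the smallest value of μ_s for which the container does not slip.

μ_s,min ≈ 0.406

At the slip threshold m g sin θ = μ_s m g cos θ, so μ_s,min = tan θ.
μ_s,min = tan 22.1° = 0.406.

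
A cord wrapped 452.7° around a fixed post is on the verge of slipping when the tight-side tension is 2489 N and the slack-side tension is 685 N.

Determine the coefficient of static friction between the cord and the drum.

T₂/T₁ = e^{μβ} → μ = ln(T₂/T₁)/β.
β = 452.7° = 7.901 rad.
μ = ln(2489/685)/7.901 = ln(3.634)/7.901 = 0.163.

μ ≈ 0.163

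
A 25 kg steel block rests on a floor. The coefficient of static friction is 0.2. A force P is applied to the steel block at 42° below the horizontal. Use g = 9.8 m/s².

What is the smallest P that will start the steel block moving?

P ≈ 80.4 N

N = m g + P sin α (the push presses the steel block into the floor).
At impending slip, P cos α = μ_s N = μ_s (m g + P sin α).
Solving: P (cos α − μ_s sin α) = μ_s m g → P = 0.2×245/(cos 42° − 0.2 sin 42°) = 49/0.6093 = 80.4 N.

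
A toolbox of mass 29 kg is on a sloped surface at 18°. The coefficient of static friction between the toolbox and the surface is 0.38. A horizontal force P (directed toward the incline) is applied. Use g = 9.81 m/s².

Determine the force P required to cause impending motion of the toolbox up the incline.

At impending motion up the slope, friction acts down-slope at its limit: f = μ_s N.
Perpendicular to the incline: N = m g cos θ + P sin θ.
Along the incline: P cos θ = m g sin θ + μ_s N = m g sin θ + μ_s (m g cos θ + P sin θ).
Solving, P (cos θ − μ_s sin θ) = m g (sin θ + μ_s cos θ), so P = 29×9.81×(sin 18° + 0.38 cos 18°)/(cos 18° − 0.38 sin 18°) = 284×0.6704/0.8336 = 229 N.

P ≈ 229 N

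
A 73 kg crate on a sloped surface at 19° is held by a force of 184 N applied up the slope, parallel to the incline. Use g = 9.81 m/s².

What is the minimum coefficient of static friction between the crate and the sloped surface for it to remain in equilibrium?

μ_s,min ≈ 0.0726

N = m g cos θ = 677.1 N.
Friction must make up the shortfall along the incline: f = m g sin θ − P = 233.1 − 184 = 49.15 N.
At the threshold f = μ_s N, so μ_s,min = 49.15/677.1 = 0.0726.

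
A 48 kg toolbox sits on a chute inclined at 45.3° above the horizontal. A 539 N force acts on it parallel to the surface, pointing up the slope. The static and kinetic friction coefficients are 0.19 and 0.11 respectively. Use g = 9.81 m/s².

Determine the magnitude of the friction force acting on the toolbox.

Normal force: N = m g cos θ = 48 × 9.81 × cos 45.3° = 331.2 N.
For equilibrium along the incline the friction force must supply f = m g sin θ − P = 334.7 − 539 = -204.3 N (positive meaning up-slope).
Maximum static friction available: μ_s N = 0.19 × 331.2 = 62.93 N.
Since |-204.3| > 62.93 N, static friction cannot hold it; the toolbox slides up the incline and kinetic friction applies: f = μ_k N = 0.11 × 331.2 = 36.4 N.

f ≈ 36.4 N (down the incline)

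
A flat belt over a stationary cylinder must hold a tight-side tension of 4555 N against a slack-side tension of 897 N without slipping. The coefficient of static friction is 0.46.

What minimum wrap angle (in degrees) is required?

β_min ≈ 202°

T₂/T₁ = e^{μβ} → β = ln(T₂/T₁)/μ.
β = ln(4555/897)/0.46 = 1.625/0.46 = 3.532 rad.
In degrees: β = 3.532 × 180/π = 202°.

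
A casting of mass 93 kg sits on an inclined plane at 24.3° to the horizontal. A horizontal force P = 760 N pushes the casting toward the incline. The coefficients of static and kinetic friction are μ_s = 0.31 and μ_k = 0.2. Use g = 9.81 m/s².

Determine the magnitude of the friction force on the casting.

Normal direction: N = m g cos θ + P sin θ = 1144 N.
Along the incline, the net driving force (taking up-slope positive) is P cos θ − m g sin θ = 692.7 − 375.4 = 317.2 N, so equilibrium requires friction f = -317.2 N (down-slope).
Maximum static friction: μ_s N = 0.31 × 1144 = 354.7 N.
Since 317.2 N is within the 354.7 N limit, the casting stays put and friction is exactly 317 N.

f ≈ 317 N (down the incline)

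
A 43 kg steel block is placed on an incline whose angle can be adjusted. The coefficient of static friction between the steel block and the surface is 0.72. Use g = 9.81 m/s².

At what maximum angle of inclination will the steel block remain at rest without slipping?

At the slip threshold, m g sin θ = μ_s · m g cos θ, so tan θ = μ_s.
θ_max = arctan(0.72) = 35.8°.

θ_max ≈ 35.8°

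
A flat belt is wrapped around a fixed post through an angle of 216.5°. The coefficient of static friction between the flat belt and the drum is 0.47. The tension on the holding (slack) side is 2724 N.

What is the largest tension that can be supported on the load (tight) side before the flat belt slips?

At impending slip the capstan equation gives T₂/T₁ = e^{μβ} with β in radians.
β = 216.5° × π/180 = 3.779 rad.
e^{μβ} = e^{0.47×3.779} = 5.906.
T₂ = T₁ · e^{μβ} = 2724 × 5.906 = 16100 N.

T_max ≈ 16100 N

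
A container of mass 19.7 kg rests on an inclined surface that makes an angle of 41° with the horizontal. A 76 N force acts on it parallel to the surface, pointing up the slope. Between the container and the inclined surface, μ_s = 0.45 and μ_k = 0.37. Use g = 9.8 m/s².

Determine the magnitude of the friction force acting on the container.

Perpendicular to the surface, N = m g cos θ = 19.7·9.8·cos 41° = 145.7 N.
Parallel to the incline, ΣF = 0 gives f = m g sin θ − P = 126.7 − 76 = 50.66 N (up-slope positive).
The static-friction ceiling is μ_s N = 0.45 × 145.7 = 65.57 N.
Since |50.66| ≤ 65.57 N, static friction is sufficient; f equals the required value, not μ_s N.

f ≈ 50.7 N (up the incline)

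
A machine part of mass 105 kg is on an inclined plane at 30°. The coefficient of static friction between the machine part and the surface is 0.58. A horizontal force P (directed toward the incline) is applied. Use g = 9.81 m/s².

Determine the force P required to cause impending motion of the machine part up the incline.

At impending motion up the slope, friction acts down-slope at its limit: f = μ_s N.
Perpendicular to the incline: N = m g cos θ + P sin θ.
Along the incline: P cos θ = m g sin θ + μ_s N = m g sin θ + μ_s (m g cos θ + P sin θ).
Solving, P (cos θ − μ_s sin θ) = m g (sin θ + μ_s cos θ), so P = 105×9.81×(sin 30° + 0.58 cos 30°)/(cos 30° − 0.58 sin 30°) = 1030×1.002/0.576 = 1790 N.

P ≈ 1790 N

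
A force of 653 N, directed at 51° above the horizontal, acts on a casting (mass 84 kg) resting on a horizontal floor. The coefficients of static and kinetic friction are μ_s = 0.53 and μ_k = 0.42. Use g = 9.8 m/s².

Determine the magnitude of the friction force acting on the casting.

N = m g − P sin α = 823.2 − 653×sin 51° = 315.7 N.
The horizontal driving force is P cos α = 410.9 N, so equilibrium needs friction f = 410.9 N.
μ_s N = 0.53 × 315.7 = 167.3 N.
410.9 > 167.3 N → the casting slides; f = μ_k N = 0.42×315.7 = 133 N.

f ≈ 133 N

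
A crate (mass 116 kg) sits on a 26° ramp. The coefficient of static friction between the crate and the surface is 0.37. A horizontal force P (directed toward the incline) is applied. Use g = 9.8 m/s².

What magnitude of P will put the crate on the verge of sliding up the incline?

At impending motion up the slope, friction acts down-slope at its limit: f = μ_s N.
Perpendicular to the incline: N = m g cos θ + P sin θ.
Along the incline: P cos θ = m g sin θ + μ_s N = m g sin θ + μ_s (m g cos θ + P sin θ).
Solving, P (cos θ − μ_s sin θ) = m g (sin θ + μ_s cos θ), so P = 116×9.8×(sin 26° + 0.37 cos 26°)/(cos 26° − 0.37 sin 26°) = 1140×0.7709/0.7366 = 1190 N.

P ≈ 1190 N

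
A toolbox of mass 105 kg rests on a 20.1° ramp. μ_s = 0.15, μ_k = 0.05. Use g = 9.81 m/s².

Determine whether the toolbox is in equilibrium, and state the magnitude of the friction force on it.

f ≈ 48.4 N

N = m g cos θ = 967 N.
Down-slope weight component: m g sin θ = 354 N.
μ_s N = 145 N.
354 > 145 N, so it slides; kinetic friction f = μ_k N = 0.05×967 = 48.4 N.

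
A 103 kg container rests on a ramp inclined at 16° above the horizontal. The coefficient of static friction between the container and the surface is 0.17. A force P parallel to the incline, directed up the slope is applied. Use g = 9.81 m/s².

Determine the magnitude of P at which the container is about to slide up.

At impending motion up the slope, friction acts down-slope at its limit: f = μ_s N.
P is parallel to the surface, so N = m g cos θ = 971 N.
Along the incline: P = m g sin θ + μ_s N = 279 + 0.17×971 = 444 N.

P ≈ 444 N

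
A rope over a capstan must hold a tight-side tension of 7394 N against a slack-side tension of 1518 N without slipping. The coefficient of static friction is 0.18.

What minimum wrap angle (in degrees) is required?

β_min ≈ 504°

T₂/T₁ = e^{μβ} → β = ln(T₂/T₁)/μ.
β = ln(7394/1518)/0.18 = 1.583/0.18 = 8.796 rad.
In degrees: β = 8.796 × 180/π = 504°.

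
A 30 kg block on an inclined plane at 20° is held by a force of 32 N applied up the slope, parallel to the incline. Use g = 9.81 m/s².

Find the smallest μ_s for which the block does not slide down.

μ_s,min ≈ 0.248

N = m g cos θ = 276.6 N.
Friction must make up the shortfall along the incline: f = m g sin θ − P = 100.7 − 32 = 68.66 N.
At the threshold f = μ_s N, so μ_s,min = 68.66/276.6 = 0.248.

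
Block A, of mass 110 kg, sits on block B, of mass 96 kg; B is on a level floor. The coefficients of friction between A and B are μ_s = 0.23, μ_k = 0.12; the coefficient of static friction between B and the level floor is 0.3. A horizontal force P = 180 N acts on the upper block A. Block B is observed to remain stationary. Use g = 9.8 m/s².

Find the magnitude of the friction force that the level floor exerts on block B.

The normal force B exerts on A is simply A's weight, N₁ = 1078 N.
So the A–B interface can sustain at most μ_s N₁ = 247.9 N of static friction.
Since P = 180 N ≤ 247.9 N, A does not slip on B; friction on A equals P = 180 N.
By Newton's third law B feels 180 N forward from A. With B stationary, the floor's static friction on B balances it: f₂ = 180 N (well within μ_s(m_A+m_B)g = 605.6 N).

f ≈ 180 N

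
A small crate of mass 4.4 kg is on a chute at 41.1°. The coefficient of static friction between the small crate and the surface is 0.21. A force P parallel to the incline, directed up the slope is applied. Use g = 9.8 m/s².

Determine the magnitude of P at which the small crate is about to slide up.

P ≈ 35.2 N

At impending motion up the slope, friction acts down-slope at its limit: f = μ_s N.
P is parallel to the surface, so N = m g cos θ = 32.5 N.
Along the incline: P = m g sin θ + μ_s N = 28.3 + 0.21×32.5 = 35.2 N.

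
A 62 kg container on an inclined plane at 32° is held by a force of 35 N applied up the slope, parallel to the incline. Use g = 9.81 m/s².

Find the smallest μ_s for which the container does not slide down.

N = m g cos θ = 515.8 N.
Friction must make up the shortfall along the incline: f = m g sin θ − P = 322.3 − 35 = 287.3 N.
At the threshold f = μ_s N, so μ_s,min = 287.3/515.8 = 0.557.

μ_s,min ≈ 0.557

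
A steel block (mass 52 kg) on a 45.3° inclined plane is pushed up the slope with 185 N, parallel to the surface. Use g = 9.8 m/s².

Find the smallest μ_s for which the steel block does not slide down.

N = m g cos θ = 358.4 N.
Friction must make up the shortfall along the incline: f = m g sin θ − P = 362.2 − 185 = 177.2 N.
At the threshold f = μ_s N, so μ_s,min = 177.2/358.4 = 0.494.

μ_s,min ≈ 0.494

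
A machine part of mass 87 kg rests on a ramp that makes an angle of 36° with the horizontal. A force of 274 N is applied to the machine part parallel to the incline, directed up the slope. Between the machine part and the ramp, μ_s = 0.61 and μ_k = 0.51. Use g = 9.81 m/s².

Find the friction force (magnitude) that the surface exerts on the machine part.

Perpendicular to the surface, N = m g cos θ = 87·9.81·cos 36° = 690.5 N.
Parallel to the incline, ΣF = 0 gives f = m g sin θ − P = 501.7 − 274 = 227.7 N (up-slope positive).
Maximum static friction available: μ_s N = 0.61 × 690.5 = 421.2 N.
Since |227.7| ≤ 421.2 N, static friction is sufficient; f equals the required value, not μ_s N.

f ≈ 228 N (up the incline)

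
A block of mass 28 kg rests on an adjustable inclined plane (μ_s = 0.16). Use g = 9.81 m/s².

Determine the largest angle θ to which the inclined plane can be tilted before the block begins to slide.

At the slip threshold, m g sin θ = μ_s · m g cos θ, so tan θ = μ_s.
θ_max = arctan(0.16) = 9.09°.

θ_max ≈ 9.09°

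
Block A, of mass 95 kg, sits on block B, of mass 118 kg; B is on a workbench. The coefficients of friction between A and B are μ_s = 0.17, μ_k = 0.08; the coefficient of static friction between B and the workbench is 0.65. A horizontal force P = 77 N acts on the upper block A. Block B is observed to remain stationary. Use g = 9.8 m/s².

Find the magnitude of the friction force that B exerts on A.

f ≈ 77 N

Normal force at the A–B interface: N₁ = m_A g = 931 N.
So the A–B interface can sustain at most μ_s N₁ = 158.3 N of static friction.
P = 77 N is within that limit, so A and B move together (both at rest); the A–B friction is simply f₁ = P = 77 N.
B experiences an equal 77 N forward from A (third law). B is in equilibrium, so the floor supplies f₂ = 77 N of static friction (limit μ_s(m_A+m_B)g = 1357 N, not exceeded).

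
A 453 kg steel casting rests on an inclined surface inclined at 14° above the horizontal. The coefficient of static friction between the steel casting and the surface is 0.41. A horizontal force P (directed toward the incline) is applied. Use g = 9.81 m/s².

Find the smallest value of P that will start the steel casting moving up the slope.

At impending motion up the slope, friction acts down-slope at its limit: f = μ_s N.
Perpendicular to the incline: N = m g cos θ + P sin θ.
Along the incline: P cos θ = m g sin θ + μ_s N = m g sin θ + μ_s (m g cos θ + P sin θ).
Solving, P (cos θ − μ_s sin θ) = m g (sin θ + μ_s cos θ), so P = 453×9.81×(sin 14° + 0.41 cos 14°)/(cos 14° − 0.41 sin 14°) = 4440×0.6397/0.8711 = 3260 N.

P ≈ 3260 N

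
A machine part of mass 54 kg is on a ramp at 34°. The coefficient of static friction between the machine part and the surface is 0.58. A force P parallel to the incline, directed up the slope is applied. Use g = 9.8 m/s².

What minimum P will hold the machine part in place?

P_min ≈ 41.5 N

The machine part tends to slide down (tan θ > μ_s), so at the point of impending slip friction acts up-slope at its limit: f = μ_s N.
P is parallel to the surface, so N = m g cos θ = 439 N.
Along the incline: P + μ_s N = m g sin θ, so P = 296 − 0.58×439 = 41.5 N.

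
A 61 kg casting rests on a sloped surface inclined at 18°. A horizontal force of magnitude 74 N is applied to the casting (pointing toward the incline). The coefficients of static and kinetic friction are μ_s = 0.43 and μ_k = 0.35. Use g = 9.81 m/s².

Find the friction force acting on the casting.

f ≈ 115 N (up the incline)

Resolve perpendicular to the incline: N = m g cos θ + P sin θ = 61×9.81×cos 18° + 74×sin 18° = 592 N.
Along the incline, the net driving force (taking up-slope positive) is P cos θ − m g sin θ = 70.38 − 184.9 = -114.5 N, so equilibrium requires friction f = 114.5 N (up-slope).
Maximum static friction: μ_s N = 0.43 × 592 = 254.6 N.
|f_req| = 114.5 ≤ 254.6 N → the casting is in equilibrium; friction equals the required value.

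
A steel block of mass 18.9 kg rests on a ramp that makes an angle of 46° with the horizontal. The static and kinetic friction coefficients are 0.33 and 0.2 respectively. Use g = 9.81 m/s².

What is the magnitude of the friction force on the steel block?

f ≈ 25.8 N (up the incline)

The normal reaction is N = m g cos θ = 128.8 N.
Along the slope the weight component is m g sin θ = 133.4 N; friction must supply exactly this, acting up-slope.
Static friction can supply at most μ_s N = 42.5 N.
Since |133.4| > 42.5 N, static friction cannot hold it; the steel block slides down the incline and kinetic friction applies: f = μ_k N = 0.2 × 128.8 = 25.8 N.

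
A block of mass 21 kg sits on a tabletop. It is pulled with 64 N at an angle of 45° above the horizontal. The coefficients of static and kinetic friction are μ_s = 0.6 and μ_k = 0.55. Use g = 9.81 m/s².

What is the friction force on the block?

Vertical equilibrium gives N = m g − P sin α = 160.8 N.
Horizontally, friction must balance P cos α = 45.25 N.
μ_s N = 0.6 × 160.8 = 96.45 N.
45.25 ≤ 96.45 N → static; friction equals the required 45.3 N.

f ≈ 45.3 N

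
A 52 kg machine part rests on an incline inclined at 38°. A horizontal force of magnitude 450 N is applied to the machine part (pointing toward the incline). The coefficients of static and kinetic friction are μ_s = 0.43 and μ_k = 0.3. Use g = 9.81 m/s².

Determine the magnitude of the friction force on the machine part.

f ≈ 40.5 N (down the incline)

Resolve perpendicular to the incline: N = m g cos θ + P sin θ = 52×9.81×cos 38° + 450×sin 38° = 679 N.
Parallel to the incline: P cos θ − m g sin θ = 354.6 − 314.1 = 40.54 N; the friction needed to balance this is 40.54 N acting down the slope.
The limit of static friction is μ_s N = 292 N.
|f_req| = 40.54 ≤ 292 N → the machine part is in equilibrium; friction equals the required value.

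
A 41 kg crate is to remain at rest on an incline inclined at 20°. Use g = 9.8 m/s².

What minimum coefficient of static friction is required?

μ_s,min ≈ 0.364

At the slip threshold m g sin θ = μ_s m g cos θ, so μ_s,min = tan θ.
μ_s,min = tan 20° = 0.364.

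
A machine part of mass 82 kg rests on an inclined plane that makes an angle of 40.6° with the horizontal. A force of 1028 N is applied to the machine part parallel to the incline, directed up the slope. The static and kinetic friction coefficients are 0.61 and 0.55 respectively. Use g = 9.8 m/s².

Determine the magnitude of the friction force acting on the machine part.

Perpendicular to the surface, N = m g cos θ = 82·9.8·cos 40.6° = 610.2 N.
Parallel to the incline, ΣF = 0 gives f = m g sin θ − P = 523 − 1028 = -505 N (up-slope positive).
Maximum static friction available: μ_s N = 0.61 × 610.2 = 372.2 N.
Since |-505| > 372.2 N, static friction cannot hold it; the machine part slides up the incline and kinetic friction applies: f = μ_k N = 0.55 × 610.2 = 336 N.

f ≈ 336 N (down the incline)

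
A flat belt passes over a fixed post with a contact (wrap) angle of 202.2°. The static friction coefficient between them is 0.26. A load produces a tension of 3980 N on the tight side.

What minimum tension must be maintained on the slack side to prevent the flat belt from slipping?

Capstan equation at impending slip: T_tight/T_slack = e^{μβ}.
β = 202.2° = 3.529 rad; e^{μβ} = e^{0.26×3.529} = 2.503.
T_slack = T_tight / e^{μβ} = 3980 / 2.503 = 1590 N.

T_min ≈ 1590 N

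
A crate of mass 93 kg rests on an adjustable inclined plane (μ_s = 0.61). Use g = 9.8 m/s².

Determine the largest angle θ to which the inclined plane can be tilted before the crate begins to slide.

At the slip threshold, m g sin θ = μ_s · m g cos θ, so tan θ = μ_s.
θ_max = arctan(0.61) = 31.4°.

θ_max ≈ 31.4°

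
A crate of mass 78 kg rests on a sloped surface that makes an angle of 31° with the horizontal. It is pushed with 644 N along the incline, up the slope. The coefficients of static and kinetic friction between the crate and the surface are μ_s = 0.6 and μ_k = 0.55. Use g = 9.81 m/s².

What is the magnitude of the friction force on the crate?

Normal force: N = m g cos θ = 78 × 9.81 × cos 31° = 655.9 N.
Parallel to the incline, ΣF = 0 gives f = m g sin θ − P = 394.1 − 644 = -249.9 N (up-slope positive).
The static-friction ceiling is μ_s N = 0.6 × 655.9 = 393.5 N.
Since |-249.9| ≤ 393.5 N, the crate remains in static equilibrium and friction takes exactly the required value.

f ≈ 250 N (down the incline)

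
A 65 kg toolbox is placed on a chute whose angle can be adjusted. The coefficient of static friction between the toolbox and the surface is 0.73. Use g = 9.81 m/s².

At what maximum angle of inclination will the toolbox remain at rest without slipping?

At the slip threshold, m g sin θ = μ_s · m g cos θ, so tan θ = μ_s.
θ_max = arctan(0.73) = 36.1°.

θ_max ≈ 36.1°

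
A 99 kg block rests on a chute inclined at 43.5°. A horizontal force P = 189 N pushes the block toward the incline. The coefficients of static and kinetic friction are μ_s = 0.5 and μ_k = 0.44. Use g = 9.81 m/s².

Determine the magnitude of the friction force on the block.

f ≈ 367 N (up the incline)

The horizontal push has a component P sin θ into the surface, so N = m g cos θ + P sin θ = 704.5 + 130.1 = 834.6 N.
Parallel to the incline: P cos θ − m g sin θ = 137.1 − 668.5 = -531.4 N; the friction needed to balance this is 531.4 N acting up the slope.
Maximum static friction: μ_s N = 0.5 × 834.6 = 417.3 N.
The required 531.4 N exceeds the static limit, so the block slides down-slope and f = μ_k N = 0.44×834.6 = 367 N.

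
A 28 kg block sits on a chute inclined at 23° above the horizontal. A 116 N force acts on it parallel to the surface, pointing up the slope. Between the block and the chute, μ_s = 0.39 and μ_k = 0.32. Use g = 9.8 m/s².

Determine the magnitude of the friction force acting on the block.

The normal reaction is N = m g cos θ = 252.6 N.
The friction needed for equilibrium is m g sin θ − P = 107.2 − 116 = -8.783 N, measured positive up-slope.
The static-friction ceiling is μ_s N = 0.39 × 252.6 = 98.51 N.
Since |-8.783| ≤ 98.51 N, static friction is sufficient; f equals the required value, not μ_s N.

f ≈ 8.78 N (down the incline)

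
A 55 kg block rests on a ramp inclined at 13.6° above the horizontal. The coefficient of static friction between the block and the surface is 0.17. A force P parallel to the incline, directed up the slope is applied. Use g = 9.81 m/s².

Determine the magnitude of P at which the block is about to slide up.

At impending motion up the slope, friction acts down-slope at its limit: f = μ_s N.
P is parallel to the surface, so N = m g cos θ = 524 N.
Along the incline: P = m g sin θ + μ_s N = 127 + 0.17×524 = 216 N.

P ≈ 216 N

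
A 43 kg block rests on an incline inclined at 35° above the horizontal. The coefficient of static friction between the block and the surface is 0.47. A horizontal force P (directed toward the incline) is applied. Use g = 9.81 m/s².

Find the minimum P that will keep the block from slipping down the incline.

P_min ≈ 73.1 N

The block tends to slide down (tan θ > μ_s), so at the point of impending slip friction acts up-slope at its limit: f = μ_s N.
Perpendicular to the incline: N = m g cos θ + P sin θ.
Along the incline: P cos θ + μ_s N = m g sin θ, i.e. P cos θ + μ_s (m g cos θ + P sin θ) = m g sin θ.
Solving, P (cos θ + μ_s sin θ) = m g (sin θ − μ_s cos θ), so P = 422×0.1886/1.089 = 73.1 N.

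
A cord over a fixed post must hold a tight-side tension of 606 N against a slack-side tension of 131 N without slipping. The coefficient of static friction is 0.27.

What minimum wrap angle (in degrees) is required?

T₂/T₁ = e^{μβ} → β = ln(T₂/T₁)/μ.
β = ln(606/131)/0.27 = 1.532/0.27 = 5.673 rad.
In degrees: β = 5.673 × 180/π = 325°.

β_min ≈ 325°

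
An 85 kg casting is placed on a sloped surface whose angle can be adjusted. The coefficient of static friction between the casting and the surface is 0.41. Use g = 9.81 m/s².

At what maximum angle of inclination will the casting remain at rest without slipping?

At the slip threshold, m g sin θ = μ_s · m g cos θ, so tan θ = μ_s.
θ_max = arctan(0.41) = 22.3°.

θ_max ≈ 22.3°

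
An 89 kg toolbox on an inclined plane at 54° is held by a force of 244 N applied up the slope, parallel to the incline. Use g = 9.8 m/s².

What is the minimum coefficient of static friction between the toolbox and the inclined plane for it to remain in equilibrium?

N = m g cos θ = 512.7 N.
Friction must make up the shortfall along the incline: f = m g sin θ − P = 705.6 − 244 = 461.6 N.
At the threshold f = μ_s N, so μ_s,min = 461.6/512.7 = 0.9.

μ_s,min ≈ 0.9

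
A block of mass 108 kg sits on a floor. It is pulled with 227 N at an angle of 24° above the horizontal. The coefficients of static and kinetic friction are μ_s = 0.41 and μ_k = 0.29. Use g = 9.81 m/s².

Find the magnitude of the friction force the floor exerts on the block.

Vertical equilibrium gives N = m g − P sin α = 967.2 N.
Horizontally, friction must balance P cos α = 207.4 N.
The static-friction limit is μ_s N = 396.5 N.
207.4 ≤ 396.5 N → static; friction equals the required 207 N.

f ≈ 207 N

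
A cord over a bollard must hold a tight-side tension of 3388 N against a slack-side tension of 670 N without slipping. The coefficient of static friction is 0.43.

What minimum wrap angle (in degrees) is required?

β_min ≈ 216°

T₂/T₁ = e^{μβ} → β = ln(T₂/T₁)/μ.
β = ln(3388/670)/0.43 = 1.621/0.43 = 3.769 rad.
In degrees: β = 3.769 × 180/π = 216°.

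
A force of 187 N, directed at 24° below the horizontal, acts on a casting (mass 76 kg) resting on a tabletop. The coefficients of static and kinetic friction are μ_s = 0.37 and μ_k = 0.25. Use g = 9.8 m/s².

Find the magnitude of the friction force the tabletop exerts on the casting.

f ≈ 171 N

N = m g + P sin α = 744.8 + 187×sin 24° = 820.9 N.
Horizontally, friction must balance P cos α = 170.8 N.
μ_s N = 0.37 × 820.9 = 303.7 N.
Since 170.8 N does not exceed the limit, the casting stays at rest and f = 171 N.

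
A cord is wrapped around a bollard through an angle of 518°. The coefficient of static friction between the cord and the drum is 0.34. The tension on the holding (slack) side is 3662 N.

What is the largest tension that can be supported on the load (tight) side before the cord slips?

At impending slip the capstan equation gives T₂/T₁ = e^{μβ} with β in radians.
β = 518° × π/180 = 9.041 rad.
e^{μβ} = e^{0.34×9.041} = 21.63.
T₂ = T₁ · e^{μβ} = 3662 × 21.63 = 79200 N.

T_max ≈ 79200 N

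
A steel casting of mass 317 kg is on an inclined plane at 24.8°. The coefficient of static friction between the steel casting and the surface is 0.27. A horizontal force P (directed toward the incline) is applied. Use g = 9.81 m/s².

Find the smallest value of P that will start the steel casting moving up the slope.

P ≈ 2600 N

At impending motion up the slope, friction acts down-slope at its limit: f = μ_s N.
Perpendicular to the incline: N = m g cos θ + P sin θ.
Along the incline: P cos θ = m g sin θ + μ_s N = m g sin θ + μ_s (m g cos θ + P sin θ).
Solving, P (cos θ − μ_s sin θ) = m g (sin θ + μ_s cos θ), so P = 317×9.81×(sin 24.8° + 0.27 cos 24.8°)/(cos 24.8° − 0.27 sin 24.8°) = 3110×0.6646/0.7945 = 2600 N.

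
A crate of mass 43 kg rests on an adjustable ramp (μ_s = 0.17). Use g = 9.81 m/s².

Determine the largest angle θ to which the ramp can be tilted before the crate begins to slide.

θ_max ≈ 9.65°

At the slip threshold, m g sin θ = μ_s · m g cos θ, so tan θ = μ_s.
θ_max = arctan(0.17) = 9.65°.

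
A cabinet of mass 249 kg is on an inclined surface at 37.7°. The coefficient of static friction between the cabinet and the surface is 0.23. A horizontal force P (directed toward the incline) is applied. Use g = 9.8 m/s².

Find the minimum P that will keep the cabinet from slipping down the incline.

P_min ≈ 1120 N

The cabinet tends to slide down (tan θ > μ_s), so at the point of impending slip friction acts up-slope at its limit: f = μ_s N.
Perpendicular to the incline: N = m g cos θ + P sin θ.
Along the incline: P cos θ + μ_s N = m g sin θ, i.e. P cos θ + μ_s (m g cos θ + P sin θ) = m g sin θ.
Solving, P (cos θ + μ_s sin θ) = m g (sin θ − μ_s cos θ), so P = 2440×0.4295/0.9319 = 1120 N.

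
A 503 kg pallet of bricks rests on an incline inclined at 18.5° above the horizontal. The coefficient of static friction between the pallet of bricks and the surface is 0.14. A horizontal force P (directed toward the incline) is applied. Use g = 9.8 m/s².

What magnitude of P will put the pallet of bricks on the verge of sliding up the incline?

P ≈ 2450 N

At impending motion up the slope, friction acts down-slope at its limit: f = μ_s N.
Perpendicular to the incline: N = m g cos θ + P sin θ.
Along the incline: P cos θ = m g sin θ + μ_s N = m g sin θ + μ_s (m g cos θ + P sin θ).
Solving, P (cos θ − μ_s sin θ) = m g (sin θ + μ_s cos θ), so P = 503×9.8×(sin 18.5° + 0.14 cos 18.5°)/(cos 18.5° − 0.14 sin 18.5°) = 4930×0.4501/0.9039 = 2450 N.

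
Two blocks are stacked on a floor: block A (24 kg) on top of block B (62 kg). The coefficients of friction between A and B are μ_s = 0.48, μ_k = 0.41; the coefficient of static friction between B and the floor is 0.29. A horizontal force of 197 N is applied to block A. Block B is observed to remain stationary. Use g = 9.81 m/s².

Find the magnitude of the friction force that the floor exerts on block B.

f ≈ 96.5 N

Between the blocks, N₁ = m_A g = 235.4 N.
Maximum static friction on A from B: μ_s N₁ = 0.48×235.4 = 113 N.
P = 197 N exceeds that limit, so A slips over B and the interface friction becomes kinetic: f₁ = μ_k N₁ = 0.41×235.4 = 96.5 N.
B experiences an equal 96.5 N forward from A (third law). B is in equilibrium, so the floor supplies f₂ = 96.5 N of static friction (limit μ_s(m_A+m_B)g = 244.7 N, not exceeded).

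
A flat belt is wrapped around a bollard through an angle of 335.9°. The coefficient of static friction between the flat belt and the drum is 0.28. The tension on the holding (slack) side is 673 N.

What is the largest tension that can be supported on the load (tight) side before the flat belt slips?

At impending slip the capstan equation gives T₂/T₁ = e^{μβ} with β in radians.
β = 335.9° × π/180 = 5.863 rad.
e^{μβ} = e^{0.28×5.863} = 5.163.
T₂ = T₁ · e^{μβ} = 673 × 5.163 = 3470 N.

T_max ≈ 3470 N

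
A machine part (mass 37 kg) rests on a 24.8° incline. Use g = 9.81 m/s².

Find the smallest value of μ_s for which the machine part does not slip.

At the slip threshold m g sin θ = μ_s m g cos θ, so μ_s,min = tan θ.
μ_s,min = tan 24.8° = 0.462.

μ_s,min ≈ 0.462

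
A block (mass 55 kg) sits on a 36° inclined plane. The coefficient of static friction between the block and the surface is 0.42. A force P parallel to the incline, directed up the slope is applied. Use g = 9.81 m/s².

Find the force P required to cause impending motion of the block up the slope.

P ≈ 500 N

At impending motion up the slope, friction acts down-slope at its limit: f = μ_s N.
P is parallel to the surface, so N = m g cos θ = 437 N.
Along the incline: P = m g sin θ + μ_s N = 317 + 0.42×437 = 500 N.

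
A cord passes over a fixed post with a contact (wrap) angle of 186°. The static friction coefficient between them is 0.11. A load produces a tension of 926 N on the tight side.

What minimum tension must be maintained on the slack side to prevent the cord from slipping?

Capstan equation at impending slip: T_tight/T_slack = e^{μβ}.
β = 186° = 3.246 rad; e^{μβ} = e^{0.11×3.246} = 1.429.
T_slack = T_tight / e^{μβ} = 926 / 1.429 = 648 N.

T_min ≈ 648 N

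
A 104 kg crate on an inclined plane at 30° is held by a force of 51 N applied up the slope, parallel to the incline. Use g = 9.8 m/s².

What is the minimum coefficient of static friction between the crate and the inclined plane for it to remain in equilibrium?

N = m g cos θ = 882.7 N.
Friction must make up the shortfall along the incline: f = m g sin θ − P = 509.6 − 51 = 458.6 N.
At the threshold f = μ_s N, so μ_s,min = 458.6/882.7 = 0.52.

μ_s,min ≈ 0.52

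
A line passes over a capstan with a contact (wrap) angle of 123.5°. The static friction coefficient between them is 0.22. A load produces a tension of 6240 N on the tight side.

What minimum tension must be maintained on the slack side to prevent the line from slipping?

Capstan equation at impending slip: T_tight/T_slack = e^{μβ}.
β = 123.5° = 2.155 rad; e^{μβ} = e^{0.22×2.155} = 1.607.
T_slack = T_tight / e^{μβ} = 6240 / 1.607 = 3880 N.

T_min ≈ 3880 N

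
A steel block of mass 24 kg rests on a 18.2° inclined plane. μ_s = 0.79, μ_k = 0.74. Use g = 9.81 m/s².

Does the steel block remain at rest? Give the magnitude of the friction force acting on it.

f ≈ 73.5 N

N = m g cos θ = 224 N.
Down-slope weight component: m g sin θ = 73.5 N.
μ_s N = 177 N.
73.5 ≤ 177 N, so it stays put; friction = 73.5 N.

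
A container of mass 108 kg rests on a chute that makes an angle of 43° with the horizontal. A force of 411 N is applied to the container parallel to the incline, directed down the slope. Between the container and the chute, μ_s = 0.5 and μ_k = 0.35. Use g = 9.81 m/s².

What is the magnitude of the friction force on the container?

Normal force: N = m g cos θ = 108 × 9.81 × cos 43° = 774.9 N.
For equilibrium along the incline the friction force must supply f = m g sin θ + P = 722.6 + 411 = 1134 N (positive meaning up-slope).
Maximum static friction available: μ_s N = 0.5 × 774.9 = 387.4 N.
Since |1134| > 387.4 N, static friction cannot hold it; the container slides down the incline and kinetic friction applies: f = μ_k N = 0.35 × 774.9 = 271 N.

f ≈ 271 N (up the incline)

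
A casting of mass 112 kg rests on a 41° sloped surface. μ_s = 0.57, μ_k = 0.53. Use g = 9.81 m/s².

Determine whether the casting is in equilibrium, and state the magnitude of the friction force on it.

N = m g cos θ = 829 N.
Down-slope weight component: m g sin θ = 721 N.
μ_s N = 473 N.
721 > 473 N, so it slides; kinetic friction f = μ_k N = 0.53×829 = 439 N.

f ≈ 439 N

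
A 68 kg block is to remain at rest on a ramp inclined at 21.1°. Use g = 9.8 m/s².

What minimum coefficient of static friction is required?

At the slip threshold m g sin θ = μ_s m g cos θ, so μ_s,min = tan θ.
μ_s,min = tan 21.1° = 0.386.

μ_s,min ≈ 0.386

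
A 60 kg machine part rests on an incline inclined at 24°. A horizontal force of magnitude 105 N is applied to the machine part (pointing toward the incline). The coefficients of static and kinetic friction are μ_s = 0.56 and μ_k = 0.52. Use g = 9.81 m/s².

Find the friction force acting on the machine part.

Normal direction: N = m g cos θ + P sin θ = 580.4 N.
Parallel to the incline: P cos θ − m g sin θ = 95.92 − 239.4 = -143.5 N; the friction needed to balance this is 143.5 N acting up the slope.
Maximum static friction: μ_s N = 0.56 × 580.4 = 325 N.
|f_req| = 143.5 ≤ 325 N → the machine part is in equilibrium; friction equals the required value.

f ≈ 143 N (up the incline)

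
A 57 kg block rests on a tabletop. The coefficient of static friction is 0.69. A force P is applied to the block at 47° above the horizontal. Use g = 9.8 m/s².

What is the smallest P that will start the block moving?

P ≈ 325 N

N = m g − P sin α (the pull lifts the block).
At impending slip, P cos α = μ_s N = μ_s (m g − P sin α).
Solving: P (cos α + μ_s sin α) = μ_s m g → P = 0.69×559/(cos 47° + 0.69 sin 47°) = 385/1.187 = 325 N.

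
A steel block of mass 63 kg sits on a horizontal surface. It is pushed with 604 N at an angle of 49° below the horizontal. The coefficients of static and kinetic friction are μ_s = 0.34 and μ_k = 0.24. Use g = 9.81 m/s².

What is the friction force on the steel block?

N = m g + P sin α = 618 + 604×sin 49° = 1074 N.
For equilibrium, f = P cos α = 604×cos 49° = 396.3 N.
μ_s N = 0.34 × 1074 = 365.1 N.
The required friction exceeds μ_s N, so the steel block moves and f = μ_k N = 258 N.

f ≈ 258 N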